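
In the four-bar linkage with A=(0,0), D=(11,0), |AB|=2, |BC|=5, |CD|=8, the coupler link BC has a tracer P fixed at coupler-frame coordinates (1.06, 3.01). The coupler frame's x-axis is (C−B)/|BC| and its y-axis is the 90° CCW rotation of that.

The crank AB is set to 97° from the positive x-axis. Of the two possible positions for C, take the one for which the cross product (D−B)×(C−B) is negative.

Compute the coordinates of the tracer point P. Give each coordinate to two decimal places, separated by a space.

A=(0,0), D=(11.00,0)
B = A + 2.00·(cos97°, sin97°) = (-0.2437, 1.9851)
|BD| = 11.4176
circle(B,5.00) ∩ circle(D,8.00): a=4.0009, h=2.9988
  candidates: C₊=(4.2176,4.2426) cross=34.239; C₋=(3.1749,-1.6636) cross=-34.239
  mode - wants cross < 0 → take C=(3.1749,-1.6636) (cross=-34.239)
ex = (C−B)/|BC| = (0.6837,-0.7297); ey = (0.7297,0.6837)
P = B + 1.06·ex + 3.01·ey = (2.6775,3.2696)

2.68 3.27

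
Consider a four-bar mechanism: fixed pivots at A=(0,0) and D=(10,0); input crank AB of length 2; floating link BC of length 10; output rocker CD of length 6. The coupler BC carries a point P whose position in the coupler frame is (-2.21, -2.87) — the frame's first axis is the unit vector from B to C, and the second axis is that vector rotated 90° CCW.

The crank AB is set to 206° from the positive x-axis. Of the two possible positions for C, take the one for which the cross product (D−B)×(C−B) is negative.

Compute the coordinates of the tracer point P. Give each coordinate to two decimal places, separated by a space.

-5.05 -2.48

A=(0,0), D=(10.00,0)
B = A + 2.00·(cos206°, sin206°) = (-1.7976, -0.8767)
|BD| = 11.8301
circle(B,10.00) ∩ circle(D,6.00): a=8.6200, h=5.0690
  candidates: C₊=(6.4231,4.8172) cross=59.967; C₋=(7.1744,-5.2930) cross=-59.967
  mode - wants cross < 0 → take C=(7.1744,-5.2930) (cross=-59.967)
ex = (C−B)/|BC| = (0.8972,-0.4416); ey = (0.4416,0.8972)
P = B + -2.21·ex + -2.87·ey = (-5.0479,-2.4757)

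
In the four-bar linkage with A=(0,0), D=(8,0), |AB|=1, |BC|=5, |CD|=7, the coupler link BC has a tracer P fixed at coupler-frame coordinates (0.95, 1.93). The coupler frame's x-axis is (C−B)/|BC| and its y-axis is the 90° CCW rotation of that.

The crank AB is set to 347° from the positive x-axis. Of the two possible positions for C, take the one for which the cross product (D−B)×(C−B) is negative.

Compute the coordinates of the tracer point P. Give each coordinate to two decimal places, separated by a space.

3.12 -0.34

A=(0,0), D=(8.00,0)
B = A + 1.00·(cos347°, sin347°) = (0.9744, -0.2250)
|BD| = 7.0292
circle(B,5.00) ∩ circle(D,7.00): a=1.8075, h=4.6619
  candidates: C₊=(2.6317,4.4924) cross=32.769; C₋=(2.9301,-4.8266) cross=-32.769
  mode - wants cross < 0 → take C=(2.9301,-4.8266) (cross=-32.769)
ex = (C−B)/|BC| = (0.3911,-0.9203); ey = (0.9203,0.3911)
P = B + 0.95·ex + 1.93·ey = (3.1222,-0.3444)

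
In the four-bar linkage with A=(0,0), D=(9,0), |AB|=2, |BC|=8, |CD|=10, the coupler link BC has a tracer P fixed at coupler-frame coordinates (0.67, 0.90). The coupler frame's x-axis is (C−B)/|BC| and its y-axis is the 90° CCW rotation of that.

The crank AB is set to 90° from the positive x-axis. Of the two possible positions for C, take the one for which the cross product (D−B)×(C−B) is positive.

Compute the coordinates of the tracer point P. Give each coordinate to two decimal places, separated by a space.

A=(0,0), D=(9.00,0)
B = A + 2.00·(cos90°, sin90°) = (0.0000, 2.0000)
|BD| = 9.2195
circle(B,8.00) ∩ circle(D,10.00): a=2.6574, h=7.5457
  candidates: C₊=(4.2310,8.7896) cross=69.568; C₋=(0.9572,-5.9425) cross=-69.568
  mode + wants cross > 0 → take C=(4.2310,8.7896) (cross=69.568)
ex = (C−B)/|BC| = (0.5289,0.8487); ey = (-0.8487,0.5289)
P = B + 0.67·ex + 0.90·ey = (-0.4095,3.0446)

-0.41 3.04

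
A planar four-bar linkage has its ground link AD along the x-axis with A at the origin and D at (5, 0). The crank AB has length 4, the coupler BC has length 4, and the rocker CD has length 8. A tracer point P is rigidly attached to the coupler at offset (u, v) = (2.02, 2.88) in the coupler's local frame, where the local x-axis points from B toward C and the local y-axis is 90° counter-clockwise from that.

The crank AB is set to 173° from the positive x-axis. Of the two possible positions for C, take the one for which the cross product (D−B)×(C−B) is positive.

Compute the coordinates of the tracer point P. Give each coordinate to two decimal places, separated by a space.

-5.44 3.68

A=(0,0), D=(5.00,0)
B = A + 4.00·(cos173°, sin173°) = (-3.9702, 0.4875)
|BD| = 8.9834
circle(B,4.00) ∩ circle(D,8.00): a=1.8201, h=3.5619
  candidates: C₊=(-1.9595,3.9454) cross=31.998; C₋=(-2.3460,-3.1679) cross=-31.998
  mode + wants cross > 0 → take C=(-1.9595,3.9454) (cross=31.998)
ex = (C−B)/|BC| = (0.5027,0.8645); ey = (-0.8645,0.5027)
P = B + 2.02·ex + 2.88·ey = (-5.4444,3.6814)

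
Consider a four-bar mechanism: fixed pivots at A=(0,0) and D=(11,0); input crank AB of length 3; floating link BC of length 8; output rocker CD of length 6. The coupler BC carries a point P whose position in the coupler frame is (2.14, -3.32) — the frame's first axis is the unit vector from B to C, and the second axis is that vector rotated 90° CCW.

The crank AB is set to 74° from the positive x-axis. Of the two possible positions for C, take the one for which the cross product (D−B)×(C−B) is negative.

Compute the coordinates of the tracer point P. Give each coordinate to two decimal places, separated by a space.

A=(0,0), D=(11.00,0)
B = A + 3.00·(cos74°, sin74°) = (0.8269, 2.8838)
|BD| = 10.5739
circle(B,8.00) ∩ circle(D,6.00): a=6.6110, h=4.5050
  candidates: C₊=(8.4159,5.4150) cross=47.636; C₋=(5.9586,-3.2534) cross=-47.636
  mode - wants cross < 0 → take C=(5.9586,-3.2534) (cross=-47.636)
ex = (C−B)/|BC| = (0.6415,-0.7672); ey = (0.7672,0.6415)
P = B + 2.14·ex + -3.32·ey = (-0.3473,-0.8876)

-0.35 -0.89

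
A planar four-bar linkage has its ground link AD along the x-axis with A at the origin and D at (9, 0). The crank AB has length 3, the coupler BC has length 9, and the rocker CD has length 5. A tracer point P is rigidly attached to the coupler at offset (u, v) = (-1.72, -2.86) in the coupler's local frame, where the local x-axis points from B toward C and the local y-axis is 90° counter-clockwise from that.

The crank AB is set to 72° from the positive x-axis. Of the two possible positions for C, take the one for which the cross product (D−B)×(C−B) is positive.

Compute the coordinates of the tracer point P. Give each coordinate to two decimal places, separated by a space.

-0.08 -0.33

A=(0,0), D=(9.00,0)
B = A + 3.00·(cos72°, sin72°) = (0.9271, 2.8532)
|BD| = 8.5623
circle(B,9.00) ∩ circle(D,5.00): a=7.5513, h=4.8967
  candidates: C₊=(9.6785,4.9538) cross=41.927; C₋=(6.4151,-4.2800) cross=-41.927
  mode + wants cross > 0 → take C=(9.6785,4.9538) (cross=41.927)
ex = (C−B)/|BC| = (0.9724,0.2334); ey = (-0.2334,0.9724)
P = B + -1.72·ex + -2.86·ey = (-0.0779,-0.3293)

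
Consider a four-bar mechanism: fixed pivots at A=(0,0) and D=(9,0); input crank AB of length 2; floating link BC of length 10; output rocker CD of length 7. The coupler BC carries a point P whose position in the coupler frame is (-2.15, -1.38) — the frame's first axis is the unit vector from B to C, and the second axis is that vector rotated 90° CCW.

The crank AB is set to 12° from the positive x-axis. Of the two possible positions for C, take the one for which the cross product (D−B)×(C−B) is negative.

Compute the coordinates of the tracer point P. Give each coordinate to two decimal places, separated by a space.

A=(0,0), D=(9.00,0)
B = A + 2.00·(cos12°, sin12°) = (1.9563, 0.4158)
|BD| = 7.0560
circle(B,10.00) ∩ circle(D,7.00): a=7.1419, h=6.9995
  candidates: C₊=(9.4983,6.9822) cross=49.388; C₋=(8.6733,-6.9924) cross=-49.388
  mode - wants cross < 0 → take C=(8.6733,-6.9924) (cross=-49.388)
ex = (C−B)/|BC| = (0.6717,-0.7408); ey = (0.7408,0.6717)
P = B + -2.15·ex + -1.38·ey = (-0.5102,1.0816)

-0.51 1.08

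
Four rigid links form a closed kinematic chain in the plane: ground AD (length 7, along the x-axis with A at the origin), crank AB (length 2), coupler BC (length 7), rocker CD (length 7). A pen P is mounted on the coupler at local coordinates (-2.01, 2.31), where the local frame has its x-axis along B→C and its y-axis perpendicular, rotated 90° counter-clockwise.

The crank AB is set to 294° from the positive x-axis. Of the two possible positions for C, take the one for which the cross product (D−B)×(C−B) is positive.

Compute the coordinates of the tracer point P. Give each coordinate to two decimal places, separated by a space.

A=(0,0), D=(7.00,0)
B = A + 2.00·(cos294°, sin294°) = (0.8135, -1.8271)
|BD| = 6.4507
circle(B,7.00) ∩ circle(D,7.00): a=3.2253, h=6.2127
  candidates: C₊=(2.1471,5.0447) cross=40.076; C₋=(5.6664,-6.8718) cross=-40.076
  mode + wants cross > 0 → take C=(2.1471,5.0447) (cross=40.076)
ex = (C−B)/|BC| = (0.1905,0.9817); ey = (-0.9817,0.1905)
P = B + -2.01·ex + 2.31·ey = (-1.8371,-3.3602)

-1.84 -3.36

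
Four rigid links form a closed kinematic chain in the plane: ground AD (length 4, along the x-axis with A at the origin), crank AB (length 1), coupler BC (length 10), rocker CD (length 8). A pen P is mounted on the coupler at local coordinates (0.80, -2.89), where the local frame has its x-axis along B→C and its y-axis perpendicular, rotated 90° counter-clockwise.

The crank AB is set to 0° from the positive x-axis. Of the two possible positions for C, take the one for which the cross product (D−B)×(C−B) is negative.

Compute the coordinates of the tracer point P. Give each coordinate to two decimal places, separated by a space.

A=(0,0), D=(4.00,0)
B = A + 1.00·(cos0°, sin0°) = (1.0000, 0.0000)
|BD| = 3.0000
circle(B,10.00) ∩ circle(D,8.00): a=7.5000, h=6.6144
  candidates: C₊=(8.5000,6.6144) cross=19.843; C₋=(8.5000,-6.6144) cross=-19.843
  mode - wants cross < 0 → take C=(8.5000,-6.6144) (cross=-19.843)
ex = (C−B)/|BC| = (0.7500,-0.6614); ey = (0.6614,0.7500)
P = B + 0.80·ex + -2.89·ey = (-0.3116,-2.6967)

-0.31 -2.70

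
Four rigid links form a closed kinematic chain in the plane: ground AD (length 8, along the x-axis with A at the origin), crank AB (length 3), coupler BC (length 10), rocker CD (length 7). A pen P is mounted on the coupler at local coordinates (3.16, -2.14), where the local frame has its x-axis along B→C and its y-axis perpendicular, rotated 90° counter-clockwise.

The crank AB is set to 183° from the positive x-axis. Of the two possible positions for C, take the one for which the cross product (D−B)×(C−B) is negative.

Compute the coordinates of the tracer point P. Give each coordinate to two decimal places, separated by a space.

A=(0,0), D=(8.00,0)
B = A + 3.00·(cos183°, sin183°) = (-2.9959, -0.1570)
|BD| = 10.9970
circle(B,10.00) ∩ circle(D,7.00): a=7.8173, h=6.2361
  candidates: C₊=(4.7316,6.1901) cross=68.579; C₋=(4.9097,-6.2809) cross=-68.579
  mode - wants cross < 0 → take C=(4.9097,-6.2809) (cross=-68.579)
ex = (C−B)/|BC| = (0.7906,-0.6124); ey = (0.6124,0.7906)
P = B + 3.16·ex + -2.14·ey = (-1.8082,-3.7840)

-1.81 -3.78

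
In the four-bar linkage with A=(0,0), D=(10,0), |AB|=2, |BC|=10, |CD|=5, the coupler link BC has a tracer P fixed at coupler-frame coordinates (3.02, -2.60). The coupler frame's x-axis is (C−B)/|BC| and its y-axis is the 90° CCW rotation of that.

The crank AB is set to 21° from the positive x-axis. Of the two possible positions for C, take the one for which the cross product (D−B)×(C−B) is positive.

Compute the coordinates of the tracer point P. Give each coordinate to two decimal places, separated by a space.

A=(0,0), D=(10.00,0)
B = A + 2.00·(cos21°, sin21°) = (1.8672, 0.7167)
|BD| = 8.1644
circle(B,10.00) ∩ circle(D,5.00): a=8.6753, h=4.9738
  candidates: C₊=(10.9456,4.9098) cross=40.608; C₋=(10.0723,-4.9995) cross=-40.608
  mode + wants cross > 0 → take C=(10.9456,4.9098) (cross=40.608)
ex = (C−B)/|BC| = (0.9078,0.4193); ey = (-0.4193,0.9078)
P = B + 3.02·ex + -2.60·ey = (5.6990,-0.3774)

5.70 -0.38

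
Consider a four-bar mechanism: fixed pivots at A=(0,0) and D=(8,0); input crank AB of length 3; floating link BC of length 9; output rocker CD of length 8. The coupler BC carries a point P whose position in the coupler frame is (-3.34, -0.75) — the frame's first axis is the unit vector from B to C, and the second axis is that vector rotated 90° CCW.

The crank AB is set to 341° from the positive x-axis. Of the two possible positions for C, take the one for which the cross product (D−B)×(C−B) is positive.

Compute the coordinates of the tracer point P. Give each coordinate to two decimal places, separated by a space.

2.55 -4.39

A=(0,0), D=(8.00,0)
B = A + 3.00·(cos341°, sin341°) = (2.8366, -0.9767)
|BD| = 5.2550
circle(B,9.00) ∩ circle(D,8.00): a=4.2450, h=7.9360
  candidates: C₊=(5.5326,7.6100) cross=41.704; C₋=(8.4826,-7.9854) cross=-41.704
  mode + wants cross > 0 → take C=(5.5326,7.6100) (cross=41.704)
ex = (C−B)/|BC| = (0.2996,0.9541); ey = (-0.9541,0.2996)
P = B + -3.34·ex + -0.75·ey = (2.5516,-4.3880)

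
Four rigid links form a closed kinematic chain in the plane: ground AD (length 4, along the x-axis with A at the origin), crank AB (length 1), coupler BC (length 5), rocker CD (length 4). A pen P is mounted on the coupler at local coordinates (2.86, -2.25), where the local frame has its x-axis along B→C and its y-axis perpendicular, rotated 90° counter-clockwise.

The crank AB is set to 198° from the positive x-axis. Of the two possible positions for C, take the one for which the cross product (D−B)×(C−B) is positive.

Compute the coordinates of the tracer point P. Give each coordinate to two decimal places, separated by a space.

2.60 0.49

A=(0,0), D=(4.00,0)
B = A + 1.00·(cos198°, sin198°) = (-0.9511, -0.3090)
|BD| = 4.9607
circle(B,5.00) ∩ circle(D,4.00): a=3.3875, h=3.6776
  candidates: C₊=(2.2008,3.5725) cross=18.244; C₋=(2.6589,-3.7685) cross=-18.244
  mode + wants cross > 0 → take C=(2.2008,3.5725) (cross=18.244)
ex = (C−B)/|BC| = (0.6304,0.7763); ey = (-0.7763,0.6304)
P = B + 2.86·ex + -2.25·ey = (2.5985,0.4929)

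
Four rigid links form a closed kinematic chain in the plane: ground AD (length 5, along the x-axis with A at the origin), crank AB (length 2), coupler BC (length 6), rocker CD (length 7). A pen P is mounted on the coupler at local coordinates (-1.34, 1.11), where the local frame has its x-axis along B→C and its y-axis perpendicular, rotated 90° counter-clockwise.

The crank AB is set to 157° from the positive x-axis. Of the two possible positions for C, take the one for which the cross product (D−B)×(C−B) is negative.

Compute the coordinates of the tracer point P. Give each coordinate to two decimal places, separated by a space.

-1.20 2.40

A=(0,0), D=(5.00,0)
B = A + 2.00·(cos157°, sin157°) = (-1.8410, 0.7815)
|BD| = 6.8855
circle(B,6.00) ∩ circle(D,7.00): a=2.4987, h=5.4549
  candidates: C₊=(1.2607,5.9176) cross=37.560; C₋=(0.0225,-4.9218) cross=-37.560
  mode - wants cross < 0 → take C=(0.0225,-4.9218) (cross=-37.560)
ex = (C−B)/|BC| = (0.3106,-0.9505); ey = (0.9505,0.3106)
P = B + -1.34·ex + 1.11·ey = (-1.2021,2.3999)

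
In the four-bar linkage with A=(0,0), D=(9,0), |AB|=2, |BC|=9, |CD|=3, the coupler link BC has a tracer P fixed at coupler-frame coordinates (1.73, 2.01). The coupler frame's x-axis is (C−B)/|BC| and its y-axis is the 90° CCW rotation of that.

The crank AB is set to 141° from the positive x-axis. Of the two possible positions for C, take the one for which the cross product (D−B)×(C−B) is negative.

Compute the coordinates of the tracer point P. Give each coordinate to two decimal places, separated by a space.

0.79 2.49

A=(0,0), D=(9.00,0)
B = A + 2.00·(cos141°, sin141°) = (-1.5543, 1.2586)
|BD| = 10.6291
circle(B,9.00) ∩ circle(D,3.00): a=8.7015, h=2.2988
  candidates: C₊=(7.3582,2.5109) cross=24.434; C₋=(6.8138,-2.0543) cross=-24.434
  mode - wants cross < 0 → take C=(6.8138,-2.0543) (cross=-24.434)
ex = (C−B)/|BC| = (0.9298,-0.3681); ey = (0.3681,0.9298)
P = B + 1.73·ex + 2.01·ey = (0.7941,2.4907)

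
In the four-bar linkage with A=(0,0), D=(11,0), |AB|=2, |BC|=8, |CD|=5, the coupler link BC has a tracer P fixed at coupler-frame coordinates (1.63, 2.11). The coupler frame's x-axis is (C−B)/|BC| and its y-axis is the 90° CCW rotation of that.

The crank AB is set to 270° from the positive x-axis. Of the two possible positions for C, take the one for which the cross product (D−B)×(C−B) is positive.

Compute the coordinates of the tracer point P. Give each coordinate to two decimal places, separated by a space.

0.18 0.66

A=(0,0), D=(11.00,0)
B = A + 2.00·(cos270°, sin270°) = (-0.0000, -2.0000)
|BD| = 11.1803
circle(B,8.00) ∩ circle(D,5.00): a=7.3343, h=3.1950
  candidates: C₊=(6.6445,2.4555) cross=35.721; C₋=(7.7875,-3.8315) cross=-35.721
  mode + wants cross > 0 → take C=(6.6445,2.4555) (cross=35.721)
ex = (C−B)/|BC| = (0.8306,0.5569); ey = (-0.5569,0.8306)
P = B + 1.63·ex + 2.11·ey = (0.1787,0.6603)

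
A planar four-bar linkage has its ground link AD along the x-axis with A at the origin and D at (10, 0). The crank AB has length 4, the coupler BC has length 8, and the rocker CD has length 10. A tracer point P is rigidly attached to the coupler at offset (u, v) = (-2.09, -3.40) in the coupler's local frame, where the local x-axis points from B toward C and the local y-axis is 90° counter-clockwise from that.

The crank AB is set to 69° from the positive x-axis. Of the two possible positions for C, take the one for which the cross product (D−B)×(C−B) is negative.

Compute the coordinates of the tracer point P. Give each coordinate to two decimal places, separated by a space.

A=(0,0), D=(10.00,0)
B = A + 4.00·(cos69°, sin69°) = (1.4335, 3.7343)
|BD| = 9.3451
circle(B,8.00) ∩ circle(D,10.00): a=2.7464, h=7.5138
  candidates: C₊=(6.9536,9.5247) cross=70.217; C₋=(0.9485,-4.2510) cross=-70.217
  mode - wants cross < 0 → take C=(0.9485,-4.2510) (cross=-70.217)
ex = (C−B)/|BC| = (-0.0606,-0.9982); ey = (0.9982,-0.0606)
P = B + -2.09·ex + -3.40·ey = (-1.8336,6.0266)

-1.83 6.03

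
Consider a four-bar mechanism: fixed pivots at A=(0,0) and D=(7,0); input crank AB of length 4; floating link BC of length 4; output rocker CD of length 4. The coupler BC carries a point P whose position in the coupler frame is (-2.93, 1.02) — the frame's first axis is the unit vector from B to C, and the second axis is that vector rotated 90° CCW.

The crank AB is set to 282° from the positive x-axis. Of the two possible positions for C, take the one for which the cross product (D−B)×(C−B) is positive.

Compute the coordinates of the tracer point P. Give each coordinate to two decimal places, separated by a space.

A=(0,0), D=(7.00,0)
B = A + 4.00·(cos282°, sin282°) = (0.8316, -3.9126)
|BD| = 7.3046
circle(B,4.00) ∩ circle(D,4.00): a=3.6523, h=1.6312
  candidates: C₊=(3.0421,-0.5788) cross=11.915; C₋=(4.7895,-3.3337) cross=-11.915
  mode + wants cross > 0 → take C=(3.0421,-0.5788) (cross=11.915)
ex = (C−B)/|BC| = (0.5526,0.8334); ey = (-0.8334,0.5526)
P = B + -2.93·ex + 1.02·ey = (-1.6376,-5.7909)

-1.64 -5.79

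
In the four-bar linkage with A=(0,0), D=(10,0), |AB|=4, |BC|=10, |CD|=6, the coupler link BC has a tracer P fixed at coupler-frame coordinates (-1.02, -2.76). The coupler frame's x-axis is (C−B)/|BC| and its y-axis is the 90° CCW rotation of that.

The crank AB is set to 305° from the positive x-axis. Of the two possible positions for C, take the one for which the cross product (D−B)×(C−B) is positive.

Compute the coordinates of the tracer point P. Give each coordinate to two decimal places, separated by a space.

A=(0,0), D=(10.00,0)
B = A + 4.00·(cos305°, sin305°) = (2.2943, -3.2766)
|BD| = 8.3734
circle(B,10.00) ∩ circle(D,6.00): a=8.0083, h=5.9889
  candidates: C₊=(7.3205,5.3685) cross=50.147; C₋=(12.0076,-5.6542) cross=-50.147
  mode + wants cross > 0 → take C=(7.3205,5.3685) (cross=50.147)
ex = (C−B)/|BC| = (0.5026,0.8645); ey = (-0.8645,0.5026)
P = B + -1.02·ex + -2.76·ey = (4.1677,-5.5456)

4.17 -5.55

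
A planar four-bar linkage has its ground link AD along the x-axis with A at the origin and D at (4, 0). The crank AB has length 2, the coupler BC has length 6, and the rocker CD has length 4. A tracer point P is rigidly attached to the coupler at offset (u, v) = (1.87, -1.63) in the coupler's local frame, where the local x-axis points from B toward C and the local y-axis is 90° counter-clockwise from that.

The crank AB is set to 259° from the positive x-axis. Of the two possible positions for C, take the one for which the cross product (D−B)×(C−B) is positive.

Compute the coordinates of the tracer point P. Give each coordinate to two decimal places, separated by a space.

1.87 -0.93

A=(0,0), D=(4.00,0)
B = A + 2.00·(cos259°, sin259°) = (-0.3816, -1.9633)
|BD| = 4.8013
circle(B,6.00) ∩ circle(D,4.00): a=4.4834, h=3.9873
  candidates: C₊=(2.0795,3.5088) cross=19.145; C₋=(5.3403,-3.7688) cross=-19.145
  mode + wants cross > 0 → take C=(2.0795,3.5088) (cross=19.145)
ex = (C−B)/|BC| = (0.4102,0.9120); ey = (-0.9120,0.4102)
P = B + 1.87·ex + -1.63·ey = (1.8720,-0.9264)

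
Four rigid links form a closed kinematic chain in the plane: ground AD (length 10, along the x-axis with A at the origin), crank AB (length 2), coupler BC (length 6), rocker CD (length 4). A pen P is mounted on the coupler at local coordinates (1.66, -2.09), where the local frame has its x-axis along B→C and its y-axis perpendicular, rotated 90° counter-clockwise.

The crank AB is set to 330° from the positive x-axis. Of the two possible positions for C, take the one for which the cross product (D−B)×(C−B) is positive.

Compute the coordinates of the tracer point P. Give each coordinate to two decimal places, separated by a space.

4.27 -1.83

A=(0,0), D=(10.00,0)
B = A + 2.00·(cos330°, sin330°) = (1.7321, -1.0000)
|BD| = 8.3282
circle(B,6.00) ∩ circle(D,4.00): a=5.3648, h=2.6867
  candidates: C₊=(6.7355,2.3115) cross=22.376; C₋=(7.3807,-3.0231) cross=-22.376
  mode + wants cross > 0 → take C=(6.7355,2.3115) (cross=22.376)
ex = (C−B)/|BC| = (0.8339,0.5519); ey = (-0.5519,0.8339)
P = B + 1.66·ex + -2.09·ey = (4.2698,-1.8267)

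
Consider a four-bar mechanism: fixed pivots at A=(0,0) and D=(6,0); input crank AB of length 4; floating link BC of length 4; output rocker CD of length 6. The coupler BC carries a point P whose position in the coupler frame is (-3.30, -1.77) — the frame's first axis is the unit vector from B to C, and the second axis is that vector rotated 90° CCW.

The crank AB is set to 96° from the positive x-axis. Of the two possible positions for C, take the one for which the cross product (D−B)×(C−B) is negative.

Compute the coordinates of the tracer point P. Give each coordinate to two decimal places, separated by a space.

-2.52 7.07

A=(0,0), D=(6.00,0)
B = A + 4.00·(cos96°, sin96°) = (-0.4181, 3.9781)
|BD| = 7.5510
circle(B,4.00) ∩ circle(D,6.00): a=2.4512, h=3.1610
  candidates: C₊=(3.3306,5.3735) cross=23.869; C₋=(0.0000,0.0000) cross=-23.869
  mode - wants cross < 0 → take C=(0.0000,0.0000) (cross=-23.869)
ex = (C−B)/|BC| = (0.1045,-0.9945); ey = (0.9945,0.1045)
P = B + -3.30·ex + -1.77·ey = (-2.5234,7.0750)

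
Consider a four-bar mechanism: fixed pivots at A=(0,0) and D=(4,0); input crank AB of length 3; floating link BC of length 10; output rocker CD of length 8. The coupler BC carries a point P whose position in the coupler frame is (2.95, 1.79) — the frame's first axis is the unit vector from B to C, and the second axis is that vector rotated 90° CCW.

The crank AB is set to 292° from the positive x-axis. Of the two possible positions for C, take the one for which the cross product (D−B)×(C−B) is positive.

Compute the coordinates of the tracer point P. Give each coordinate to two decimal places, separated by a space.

-0.84 0.05

A=(0,0), D=(4.00,0)
B = A + 3.00·(cos292°, sin292°) = (1.1238, -2.7816)
|BD| = 4.0012
circle(B,10.00) ∩ circle(D,8.00): a=6.4993, h=7.6000
  candidates: C₊=(0.5123,7.1997) cross=30.409; C₋=(11.0791,-3.7265) cross=-30.409
  mode + wants cross > 0 → take C=(0.5123,7.1997) (cross=30.409)
ex = (C−B)/|BC| = (-0.0611,0.9981); ey = (-0.9981,-0.0611)
P = B + 2.95·ex + 1.79·ey = (-0.8432,0.0535)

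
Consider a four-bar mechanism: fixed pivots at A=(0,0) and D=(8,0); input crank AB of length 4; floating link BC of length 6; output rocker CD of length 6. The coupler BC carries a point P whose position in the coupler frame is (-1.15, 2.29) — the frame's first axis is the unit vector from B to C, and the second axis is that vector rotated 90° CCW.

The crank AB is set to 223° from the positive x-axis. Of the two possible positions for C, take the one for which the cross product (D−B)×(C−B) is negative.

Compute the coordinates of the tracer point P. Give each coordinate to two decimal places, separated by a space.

-3.82 -0.33

A=(0,0), D=(8.00,0)
B = A + 4.00·(cos223°, sin223°) = (-2.9254, -2.7280)
|BD| = 11.2608
circle(B,6.00) ∩ circle(D,6.00): a=5.6304, h=2.0732
  candidates: C₊=(2.0350,0.6475) cross=23.346; C₋=(3.0395,-3.3755) cross=-23.346
  mode - wants cross < 0 → take C=(3.0395,-3.3755) (cross=-23.346)
ex = (C−B)/|BC| = (0.9942,-0.1079); ey = (0.1079,0.9942)
P = B + -1.15·ex + 2.29·ey = (-3.8216,-0.3273)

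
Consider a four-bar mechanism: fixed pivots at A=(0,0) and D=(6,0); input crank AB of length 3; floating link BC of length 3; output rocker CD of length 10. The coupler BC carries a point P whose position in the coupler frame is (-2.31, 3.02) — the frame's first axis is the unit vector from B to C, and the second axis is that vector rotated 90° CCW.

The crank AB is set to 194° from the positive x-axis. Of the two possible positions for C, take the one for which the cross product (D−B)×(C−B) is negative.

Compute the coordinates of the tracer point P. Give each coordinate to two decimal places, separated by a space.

A=(0,0), D=(6.00,0)
B = A + 3.00·(cos194°, sin194°) = (-2.9109, -0.7258)
|BD| = 8.9404
circle(B,3.00) ∩ circle(D,10.00): a=-0.6191, h=2.9354
  candidates: C₊=(-3.7662,2.1497) cross=26.244; C₋=(-3.2896,-3.7018) cross=-26.244
  mode - wants cross < 0 → take C=(-3.2896,-3.7018) (cross=-26.244)
ex = (C−B)/|BC| = (-0.1262,-0.9920); ey = (0.9920,-0.1262)
P = B + -2.31·ex + 3.02·ey = (0.3766,1.1845)

0.38 1.18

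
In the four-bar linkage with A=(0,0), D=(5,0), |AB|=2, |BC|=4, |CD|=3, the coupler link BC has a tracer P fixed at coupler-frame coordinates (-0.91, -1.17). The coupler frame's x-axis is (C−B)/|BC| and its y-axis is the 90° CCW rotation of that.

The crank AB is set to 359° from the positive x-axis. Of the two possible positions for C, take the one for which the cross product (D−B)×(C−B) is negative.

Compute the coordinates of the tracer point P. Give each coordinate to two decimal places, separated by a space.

A=(0,0), D=(5.00,0)
B = A + 2.00·(cos359°, sin359°) = (1.9997, -0.0349)
|BD| = 3.0005
circle(B,4.00) ∩ circle(D,3.00): a=2.6667, h=2.9814
  candidates: C₊=(4.6316,2.9773) cross=8.946; C₋=(4.7009,-2.9851) cross=-8.946
  mode - wants cross < 0 → take C=(4.7009,-2.9851) (cross=-8.946)
ex = (C−B)/|BC| = (0.6753,-0.7375); ey = (0.7375,0.6753)
P = B + -0.91·ex + -1.17·ey = (0.5222,-0.1539)

0.52 -0.15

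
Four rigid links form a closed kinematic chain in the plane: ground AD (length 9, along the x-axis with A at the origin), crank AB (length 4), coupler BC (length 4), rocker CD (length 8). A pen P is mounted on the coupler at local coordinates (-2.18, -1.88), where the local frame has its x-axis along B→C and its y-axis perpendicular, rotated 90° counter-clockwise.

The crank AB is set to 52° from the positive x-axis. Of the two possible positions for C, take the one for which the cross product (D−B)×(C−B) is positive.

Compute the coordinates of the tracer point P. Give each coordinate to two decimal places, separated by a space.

2.98 0.32

A=(0,0), D=(9.00,0)
B = A + 4.00·(cos52°, sin52°) = (2.4626, 3.1520)
|BD| = 7.2576
circle(B,4.00) ∩ circle(D,8.00): a=0.3219, h=3.9870
  candidates: C₊=(4.4842,6.6036) cross=28.936; C₋=(1.0210,-0.5791) cross=-28.936
  mode + wants cross > 0 → take C=(4.4842,6.6036) (cross=28.936)
ex = (C−B)/|BC| = (0.5054,0.8629); ey = (-0.8629,0.5054)
P = B + -2.18·ex + -1.88·ey = (2.9831,0.3208)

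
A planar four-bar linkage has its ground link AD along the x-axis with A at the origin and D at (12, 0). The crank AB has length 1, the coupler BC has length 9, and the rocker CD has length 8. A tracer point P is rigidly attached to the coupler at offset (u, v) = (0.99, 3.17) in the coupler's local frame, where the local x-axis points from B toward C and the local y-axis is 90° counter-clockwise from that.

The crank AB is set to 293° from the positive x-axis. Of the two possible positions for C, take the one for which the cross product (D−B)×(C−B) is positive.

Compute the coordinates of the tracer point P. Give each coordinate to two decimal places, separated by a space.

A=(0,0), D=(12.00,0)
B = A + 1.00·(cos293°, sin293°) = (0.3907, -0.9205)
|BD| = 11.6457
circle(B,9.00) ∩ circle(D,8.00): a=6.5527, h=6.1694
  candidates: C₊=(6.4353,5.7475) cross=71.847; C₋=(7.4106,-6.5527) cross=-71.847
  mode + wants cross > 0 → take C=(6.4353,5.7475) (cross=71.847)
ex = (C−B)/|BC| = (0.6716,0.7409); ey = (-0.7409,0.6716)
P = B + 0.99·ex + 3.17·ey = (-1.2930,1.9420)

-1.29 1.94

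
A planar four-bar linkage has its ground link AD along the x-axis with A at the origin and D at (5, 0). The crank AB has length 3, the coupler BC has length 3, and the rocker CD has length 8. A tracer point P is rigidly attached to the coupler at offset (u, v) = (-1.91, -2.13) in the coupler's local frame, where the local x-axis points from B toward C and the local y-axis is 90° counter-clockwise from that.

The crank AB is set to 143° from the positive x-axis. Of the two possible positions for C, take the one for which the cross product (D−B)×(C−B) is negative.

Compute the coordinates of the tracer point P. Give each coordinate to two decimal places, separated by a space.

-4.16 4.06

A=(0,0), D=(5.00,0)
B = A + 3.00·(cos143°, sin143°) = (-2.3959, 1.8054)
|BD| = 7.6131
circle(B,3.00) ∩ circle(D,8.00): a=0.1943, h=2.9937
  candidates: C₊=(-1.4972,4.6677) cross=22.791; C₋=(-2.9171,-1.1489) cross=-22.791
  mode - wants cross < 0 → take C=(-2.9171,-1.1489) (cross=-22.791)
ex = (C−B)/|BC| = (-0.1737,-0.9848); ey = (0.9848,-0.1737)
P = B + -1.91·ex + -2.13·ey = (-4.1617,4.0564)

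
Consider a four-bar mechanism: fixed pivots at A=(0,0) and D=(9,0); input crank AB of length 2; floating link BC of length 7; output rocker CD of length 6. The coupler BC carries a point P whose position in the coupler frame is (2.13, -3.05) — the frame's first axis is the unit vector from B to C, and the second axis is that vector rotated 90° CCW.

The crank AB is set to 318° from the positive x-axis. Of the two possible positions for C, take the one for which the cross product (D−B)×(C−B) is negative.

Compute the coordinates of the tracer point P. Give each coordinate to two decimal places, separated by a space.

1.28 -5.05

A=(0,0), D=(9.00,0)
B = A + 2.00·(cos318°, sin318°) = (1.4863, -1.3383)
|BD| = 7.6320
circle(B,7.00) ∩ circle(D,6.00): a=4.6677, h=5.2166
  candidates: C₊=(5.1669,4.6160) cross=39.813; C₋=(6.9964,-5.6556) cross=-39.813
  mode - wants cross < 0 → take C=(6.9964,-5.6556) (cross=-39.813)
ex = (C−B)/|BC| = (0.7872,-0.6168); ey = (0.6168,0.7872)
P = B + 2.13·ex + -3.05·ey = (1.2818,-5.0528)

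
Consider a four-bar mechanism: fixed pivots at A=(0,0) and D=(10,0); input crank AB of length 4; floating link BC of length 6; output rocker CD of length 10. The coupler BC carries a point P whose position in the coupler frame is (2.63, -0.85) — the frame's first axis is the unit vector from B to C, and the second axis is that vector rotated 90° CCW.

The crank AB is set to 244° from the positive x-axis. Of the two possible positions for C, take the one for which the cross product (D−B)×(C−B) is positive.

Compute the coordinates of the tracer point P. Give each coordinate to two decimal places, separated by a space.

-0.09 -1.39

A=(0,0), D=(10.00,0)
B = A + 4.00·(cos244°, sin244°) = (-1.7535, -3.5952)
|BD| = 12.2910
circle(B,6.00) ∩ circle(D,10.00): a=3.5420, h=4.8430
  candidates: C₊=(0.2170,2.0720) cross=59.525; C₋=(3.0502,-7.1903) cross=-59.525
  mode + wants cross > 0 → take C=(0.2170,2.0720) (cross=59.525)
ex = (C−B)/|BC| = (0.3284,0.9445); ey = (-0.9445,0.3284)
P = B + 2.63·ex + -0.85·ey = (-0.0869,-1.3902)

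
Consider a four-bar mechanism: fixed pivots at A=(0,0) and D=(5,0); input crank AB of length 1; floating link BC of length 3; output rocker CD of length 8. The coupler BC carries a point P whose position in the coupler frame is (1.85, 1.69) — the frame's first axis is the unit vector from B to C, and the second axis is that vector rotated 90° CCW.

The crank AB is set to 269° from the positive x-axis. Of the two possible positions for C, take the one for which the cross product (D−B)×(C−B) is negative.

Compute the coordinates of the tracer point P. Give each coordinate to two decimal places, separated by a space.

A=(0,0), D=(5.00,0)
B = A + 1.00·(cos269°, sin269°) = (-0.0175, -0.9998)
|BD| = 5.1161
circle(B,3.00) ∩ circle(D,8.00): a=-2.8171, h=1.0314
  candidates: C₊=(-2.9818,-0.5389) cross=5.277; C₋=(-2.5787,-2.5619) cross=-5.277
  mode - wants cross < 0 → take C=(-2.5787,-2.5619) (cross=-5.277)
ex = (C−B)/|BC| = (-0.8537,-0.5207); ey = (0.5207,-0.8537)
P = B + 1.85·ex + 1.69·ey = (-0.7169,-3.4060)

-0.72 -3.41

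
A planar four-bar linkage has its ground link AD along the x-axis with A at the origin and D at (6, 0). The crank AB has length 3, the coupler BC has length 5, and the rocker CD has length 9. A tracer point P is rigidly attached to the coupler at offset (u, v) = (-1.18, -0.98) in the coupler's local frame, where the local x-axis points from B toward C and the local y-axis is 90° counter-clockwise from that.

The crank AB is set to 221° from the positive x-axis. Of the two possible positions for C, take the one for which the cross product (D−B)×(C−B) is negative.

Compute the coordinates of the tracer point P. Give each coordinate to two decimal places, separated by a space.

-3.64 -1.30

A=(0,0), D=(6.00,0)
B = A + 3.00·(cos221°, sin221°) = (-2.2641, -1.9682)
|BD| = 8.4953
circle(B,5.00) ∩ circle(D,9.00): a=0.9517, h=4.9086
  candidates: C₊=(-2.4756,3.0274) cross=41.700; C₋=(-0.2011,-6.5227) cross=-41.700
  mode - wants cross < 0 → take C=(-0.2011,-6.5227) (cross=-41.700)
ex = (C−B)/|BC| = (0.4126,-0.9109); ey = (0.9109,0.4126)
P = B + -1.18·ex + -0.98·ey = (-3.6437,-1.2977)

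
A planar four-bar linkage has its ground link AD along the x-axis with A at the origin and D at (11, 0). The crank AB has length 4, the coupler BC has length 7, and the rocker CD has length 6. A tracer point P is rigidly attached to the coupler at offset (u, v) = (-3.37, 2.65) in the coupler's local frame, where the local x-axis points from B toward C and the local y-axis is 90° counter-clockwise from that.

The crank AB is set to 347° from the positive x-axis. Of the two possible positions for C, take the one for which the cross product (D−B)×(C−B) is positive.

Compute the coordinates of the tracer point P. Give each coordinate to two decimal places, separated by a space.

-0.15 -2.31

A=(0,0), D=(11.00,0)
B = A + 4.00·(cos347°, sin347°) = (3.8975, -0.8998)
|BD| = 7.1593
circle(B,7.00) ∩ circle(D,6.00): a=4.4876, h=5.3723
  candidates: C₊=(7.6742,4.9939) cross=38.462; C₋=(9.0247,-5.6655) cross=-38.462
  mode + wants cross > 0 → take C=(7.6742,4.9939) (cross=38.462)
ex = (C−B)/|BC| = (0.5395,0.8420); ey = (-0.8420,0.5395)
P = B + -3.37·ex + 2.65·ey = (-0.1520,-2.3074)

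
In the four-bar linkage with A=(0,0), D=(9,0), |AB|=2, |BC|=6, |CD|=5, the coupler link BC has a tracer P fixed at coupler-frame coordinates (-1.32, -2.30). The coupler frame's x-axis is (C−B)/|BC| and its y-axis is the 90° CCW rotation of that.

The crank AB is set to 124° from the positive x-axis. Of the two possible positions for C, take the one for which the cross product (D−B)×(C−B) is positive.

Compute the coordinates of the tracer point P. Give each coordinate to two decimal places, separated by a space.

-2.02 -0.84

A=(0,0), D=(9.00,0)
B = A + 2.00·(cos124°, sin124°) = (-1.1184, 1.6581)
|BD| = 10.2533
circle(B,6.00) ∩ circle(D,5.00): a=5.6631, h=1.9823
  candidates: C₊=(4.7907,2.6985) cross=20.325; C₋=(4.1496,-1.2139) cross=-20.325
  mode + wants cross > 0 → take C=(4.7907,2.6985) (cross=20.325)
ex = (C−B)/|BC| = (0.9849,0.1734); ey = (-0.1734,0.9849)
P = B + -1.32·ex + -2.30·ey = (-2.0196,-0.8360)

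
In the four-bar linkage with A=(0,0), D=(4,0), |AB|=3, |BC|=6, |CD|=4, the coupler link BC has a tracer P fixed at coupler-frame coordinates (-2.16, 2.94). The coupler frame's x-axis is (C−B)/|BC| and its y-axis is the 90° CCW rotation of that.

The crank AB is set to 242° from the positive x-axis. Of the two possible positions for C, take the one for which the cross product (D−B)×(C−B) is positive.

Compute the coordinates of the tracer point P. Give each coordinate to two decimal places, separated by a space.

-4.99 -3.36

A=(0,0), D=(4.00,0)
B = A + 3.00·(cos242°, sin242°) = (-1.4084, -2.6488)
|BD| = 6.0222
circle(B,6.00) ∩ circle(D,4.00): a=4.6716, h=3.7651
  candidates: C₊=(1.1310,2.7873) cross=22.674; C₋=(4.4431,-3.9754) cross=-22.674
  mode + wants cross > 0 → take C=(1.1310,2.7873) (cross=22.674)
ex = (C−B)/|BC| = (0.4232,0.9060); ey = (-0.9060,0.4232)
P = B + -2.16·ex + 2.94·ey = (-4.9863,-3.3615)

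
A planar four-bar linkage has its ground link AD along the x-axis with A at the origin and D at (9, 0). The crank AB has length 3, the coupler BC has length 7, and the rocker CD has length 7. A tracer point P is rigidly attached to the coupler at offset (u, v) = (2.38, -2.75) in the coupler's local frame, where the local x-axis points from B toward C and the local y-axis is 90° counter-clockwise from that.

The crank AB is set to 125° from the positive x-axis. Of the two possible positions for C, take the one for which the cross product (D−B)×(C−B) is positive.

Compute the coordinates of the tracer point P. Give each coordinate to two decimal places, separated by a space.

1.61 0.99

A=(0,0), D=(9.00,0)
B = A + 3.00·(cos125°, sin125°) = (-1.7207, 2.4575)
|BD| = 10.9988
circle(B,7.00) ∩ circle(D,7.00): a=5.4994, h=4.3309
  candidates: C₊=(4.6073,5.4501) cross=47.635; C₋=(2.6720,-2.9927) cross=-47.635
  mode + wants cross > 0 → take C=(4.6073,5.4501) (cross=47.635)
ex = (C−B)/|BC| = (0.9040,0.4275); ey = (-0.4275,0.9040)
P = B + 2.38·ex + -2.75·ey = (1.6065,0.9890)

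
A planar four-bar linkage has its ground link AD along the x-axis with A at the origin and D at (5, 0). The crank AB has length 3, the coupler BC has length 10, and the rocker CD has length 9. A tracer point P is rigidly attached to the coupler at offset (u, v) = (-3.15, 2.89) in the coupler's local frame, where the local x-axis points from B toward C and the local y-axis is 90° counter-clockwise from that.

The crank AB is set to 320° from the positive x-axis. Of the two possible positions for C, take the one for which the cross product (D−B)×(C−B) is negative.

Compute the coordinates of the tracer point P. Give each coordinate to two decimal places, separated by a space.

0.85 2.09

A=(0,0), D=(5.00,0)
B = A + 3.00·(cos320°, sin320°) = (2.2981, -1.9284)
|BD| = 3.3194
circle(B,10.00) ∩ circle(D,9.00): a=4.5216, h=8.9193
  candidates: C₊=(0.7970,7.9583) cross=29.607; C₋=(11.1601,-6.5615) cross=-29.607
  mode - wants cross < 0 → take C=(11.1601,-6.5615) (cross=-29.607)
ex = (C−B)/|BC| = (0.8862,-0.4633); ey = (0.4633,0.8862)
P = B + -3.15·ex + 2.89·ey = (0.8456,2.0922)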